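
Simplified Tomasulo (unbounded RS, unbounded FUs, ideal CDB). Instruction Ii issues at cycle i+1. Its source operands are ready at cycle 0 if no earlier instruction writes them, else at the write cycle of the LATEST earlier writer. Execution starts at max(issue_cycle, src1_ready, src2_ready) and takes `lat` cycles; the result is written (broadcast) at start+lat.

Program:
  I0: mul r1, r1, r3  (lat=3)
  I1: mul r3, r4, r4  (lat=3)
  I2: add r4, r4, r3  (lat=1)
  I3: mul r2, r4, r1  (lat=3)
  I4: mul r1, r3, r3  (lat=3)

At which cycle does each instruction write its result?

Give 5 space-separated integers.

I0 mul r1: issue@1 deps=(None,None) exec_start@1 write@4
I1 mul r3: issue@2 deps=(None,None) exec_start@2 write@5
I2 add r4: issue@3 deps=(None,1) exec_start@5 write@6
I3 mul r2: issue@4 deps=(2,0) exec_start@6 write@9
I4 mul r1: issue@5 deps=(1,1) exec_start@5 write@8

Answer: 4 5 6 9 8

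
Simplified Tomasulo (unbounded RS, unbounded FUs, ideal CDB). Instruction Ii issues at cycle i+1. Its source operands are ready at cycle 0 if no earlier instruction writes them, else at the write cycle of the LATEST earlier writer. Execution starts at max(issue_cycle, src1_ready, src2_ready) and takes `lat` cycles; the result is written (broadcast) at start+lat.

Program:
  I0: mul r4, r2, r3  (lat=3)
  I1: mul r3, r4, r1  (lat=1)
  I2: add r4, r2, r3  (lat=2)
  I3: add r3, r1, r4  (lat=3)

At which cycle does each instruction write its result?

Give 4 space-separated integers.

Answer: 4 5 7 10

Derivation:
I0 mul r4: issue@1 deps=(None,None) exec_start@1 write@4
I1 mul r3: issue@2 deps=(0,None) exec_start@4 write@5
I2 add r4: issue@3 deps=(None,1) exec_start@5 write@7
I3 add r3: issue@4 deps=(None,2) exec_start@7 write@10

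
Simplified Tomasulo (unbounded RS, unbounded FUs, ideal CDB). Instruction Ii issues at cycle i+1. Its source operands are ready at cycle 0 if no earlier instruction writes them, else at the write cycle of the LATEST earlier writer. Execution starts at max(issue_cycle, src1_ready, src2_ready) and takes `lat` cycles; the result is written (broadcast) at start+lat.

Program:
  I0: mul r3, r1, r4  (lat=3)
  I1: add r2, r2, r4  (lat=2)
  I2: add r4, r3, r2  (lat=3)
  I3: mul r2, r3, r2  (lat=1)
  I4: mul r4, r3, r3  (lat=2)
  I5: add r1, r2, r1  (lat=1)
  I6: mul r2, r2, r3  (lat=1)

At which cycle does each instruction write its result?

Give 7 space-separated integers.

Answer: 4 4 7 5 7 7 8

Derivation:
I0 mul r3: issue@1 deps=(None,None) exec_start@1 write@4
I1 add r2: issue@2 deps=(None,None) exec_start@2 write@4
I2 add r4: issue@3 deps=(0,1) exec_start@4 write@7
I3 mul r2: issue@4 deps=(0,1) exec_start@4 write@5
I4 mul r4: issue@5 deps=(0,0) exec_start@5 write@7
I5 add r1: issue@6 deps=(3,None) exec_start@6 write@7
I6 mul r2: issue@7 deps=(3,0) exec_start@7 write@8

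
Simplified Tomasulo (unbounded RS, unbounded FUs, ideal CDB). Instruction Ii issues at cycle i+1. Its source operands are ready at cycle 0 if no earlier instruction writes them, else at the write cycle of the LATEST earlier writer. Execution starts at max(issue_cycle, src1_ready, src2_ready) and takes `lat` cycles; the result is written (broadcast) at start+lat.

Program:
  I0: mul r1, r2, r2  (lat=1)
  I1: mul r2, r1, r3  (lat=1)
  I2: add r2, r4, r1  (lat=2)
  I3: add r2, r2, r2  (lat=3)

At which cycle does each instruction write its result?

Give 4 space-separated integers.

Answer: 2 3 5 8

Derivation:
I0 mul r1: issue@1 deps=(None,None) exec_start@1 write@2
I1 mul r2: issue@2 deps=(0,None) exec_start@2 write@3
I2 add r2: issue@3 deps=(None,0) exec_start@3 write@5
I3 add r2: issue@4 deps=(2,2) exec_start@5 write@8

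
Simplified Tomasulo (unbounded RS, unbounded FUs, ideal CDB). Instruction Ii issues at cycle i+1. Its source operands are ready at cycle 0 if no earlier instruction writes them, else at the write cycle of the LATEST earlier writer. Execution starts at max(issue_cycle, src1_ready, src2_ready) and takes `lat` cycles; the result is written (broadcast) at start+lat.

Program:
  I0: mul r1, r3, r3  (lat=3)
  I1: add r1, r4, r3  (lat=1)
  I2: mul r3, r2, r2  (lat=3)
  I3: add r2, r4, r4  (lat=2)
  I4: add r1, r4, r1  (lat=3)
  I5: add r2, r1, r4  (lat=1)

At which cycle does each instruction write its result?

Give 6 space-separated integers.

Answer: 4 3 6 6 8 9

Derivation:
I0 mul r1: issue@1 deps=(None,None) exec_start@1 write@4
I1 add r1: issue@2 deps=(None,None) exec_start@2 write@3
I2 mul r3: issue@3 deps=(None,None) exec_start@3 write@6
I3 add r2: issue@4 deps=(None,None) exec_start@4 write@6
I4 add r1: issue@5 deps=(None,1) exec_start@5 write@8
I5 add r2: issue@6 deps=(4,None) exec_start@8 write@9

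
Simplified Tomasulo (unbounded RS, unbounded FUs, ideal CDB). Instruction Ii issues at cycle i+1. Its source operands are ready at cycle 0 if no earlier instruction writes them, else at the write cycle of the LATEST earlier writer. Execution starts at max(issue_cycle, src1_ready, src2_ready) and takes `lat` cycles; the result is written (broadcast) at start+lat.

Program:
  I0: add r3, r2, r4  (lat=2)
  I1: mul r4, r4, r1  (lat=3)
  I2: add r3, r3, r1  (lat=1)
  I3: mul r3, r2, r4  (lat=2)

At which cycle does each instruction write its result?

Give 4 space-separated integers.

Answer: 3 5 4 7

Derivation:
I0 add r3: issue@1 deps=(None,None) exec_start@1 write@3
I1 mul r4: issue@2 deps=(None,None) exec_start@2 write@5
I2 add r3: issue@3 deps=(0,None) exec_start@3 write@4
I3 mul r3: issue@4 deps=(None,1) exec_start@5 write@7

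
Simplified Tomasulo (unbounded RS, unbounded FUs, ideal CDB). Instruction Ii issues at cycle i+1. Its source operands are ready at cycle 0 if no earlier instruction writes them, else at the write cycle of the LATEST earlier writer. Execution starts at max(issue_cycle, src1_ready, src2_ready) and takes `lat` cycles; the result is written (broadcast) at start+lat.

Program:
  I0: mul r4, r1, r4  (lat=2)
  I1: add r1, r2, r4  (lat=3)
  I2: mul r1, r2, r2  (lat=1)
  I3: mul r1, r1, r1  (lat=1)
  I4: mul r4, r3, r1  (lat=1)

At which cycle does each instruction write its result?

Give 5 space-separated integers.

Answer: 3 6 4 5 6

Derivation:
I0 mul r4: issue@1 deps=(None,None) exec_start@1 write@3
I1 add r1: issue@2 deps=(None,0) exec_start@3 write@6
I2 mul r1: issue@3 deps=(None,None) exec_start@3 write@4
I3 mul r1: issue@4 deps=(2,2) exec_start@4 write@5
I4 mul r4: issue@5 deps=(None,3) exec_start@5 write@6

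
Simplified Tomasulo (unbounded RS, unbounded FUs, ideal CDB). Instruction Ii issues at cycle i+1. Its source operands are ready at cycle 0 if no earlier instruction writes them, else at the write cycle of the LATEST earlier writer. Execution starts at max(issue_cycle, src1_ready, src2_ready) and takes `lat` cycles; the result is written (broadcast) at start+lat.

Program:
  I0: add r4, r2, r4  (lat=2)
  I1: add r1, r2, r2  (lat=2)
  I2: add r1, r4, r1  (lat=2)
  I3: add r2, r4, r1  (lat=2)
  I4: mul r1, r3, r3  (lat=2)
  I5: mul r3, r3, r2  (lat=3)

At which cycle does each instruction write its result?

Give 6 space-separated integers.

I0 add r4: issue@1 deps=(None,None) exec_start@1 write@3
I1 add r1: issue@2 deps=(None,None) exec_start@2 write@4
I2 add r1: issue@3 deps=(0,1) exec_start@4 write@6
I3 add r2: issue@4 deps=(0,2) exec_start@6 write@8
I4 mul r1: issue@5 deps=(None,None) exec_start@5 write@7
I5 mul r3: issue@6 deps=(None,3) exec_start@8 write@11

Answer: 3 4 6 8 7 11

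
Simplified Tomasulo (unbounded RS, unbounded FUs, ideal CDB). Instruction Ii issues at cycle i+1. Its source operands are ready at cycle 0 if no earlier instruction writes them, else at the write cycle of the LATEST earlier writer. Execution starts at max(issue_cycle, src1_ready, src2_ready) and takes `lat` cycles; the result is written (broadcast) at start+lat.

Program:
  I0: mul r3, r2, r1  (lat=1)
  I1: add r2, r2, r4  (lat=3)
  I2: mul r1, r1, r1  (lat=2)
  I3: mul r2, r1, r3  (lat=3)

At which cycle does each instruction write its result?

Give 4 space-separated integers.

I0 mul r3: issue@1 deps=(None,None) exec_start@1 write@2
I1 add r2: issue@2 deps=(None,None) exec_start@2 write@5
I2 mul r1: issue@3 deps=(None,None) exec_start@3 write@5
I3 mul r2: issue@4 deps=(2,0) exec_start@5 write@8

Answer: 2 5 5 8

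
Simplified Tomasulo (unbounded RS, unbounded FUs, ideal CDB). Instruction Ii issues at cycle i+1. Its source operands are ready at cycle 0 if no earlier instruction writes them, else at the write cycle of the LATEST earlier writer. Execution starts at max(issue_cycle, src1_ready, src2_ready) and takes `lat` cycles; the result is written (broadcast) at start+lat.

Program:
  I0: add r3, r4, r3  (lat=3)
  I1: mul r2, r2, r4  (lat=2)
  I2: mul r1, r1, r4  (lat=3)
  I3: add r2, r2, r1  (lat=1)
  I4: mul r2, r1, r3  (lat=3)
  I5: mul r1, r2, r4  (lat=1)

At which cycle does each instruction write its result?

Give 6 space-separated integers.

Answer: 4 4 6 7 9 10

Derivation:
I0 add r3: issue@1 deps=(None,None) exec_start@1 write@4
I1 mul r2: issue@2 deps=(None,None) exec_start@2 write@4
I2 mul r1: issue@3 deps=(None,None) exec_start@3 write@6
I3 add r2: issue@4 deps=(1,2) exec_start@6 write@7
I4 mul r2: issue@5 deps=(2,0) exec_start@6 write@9
I5 mul r1: issue@6 deps=(4,None) exec_start@9 write@10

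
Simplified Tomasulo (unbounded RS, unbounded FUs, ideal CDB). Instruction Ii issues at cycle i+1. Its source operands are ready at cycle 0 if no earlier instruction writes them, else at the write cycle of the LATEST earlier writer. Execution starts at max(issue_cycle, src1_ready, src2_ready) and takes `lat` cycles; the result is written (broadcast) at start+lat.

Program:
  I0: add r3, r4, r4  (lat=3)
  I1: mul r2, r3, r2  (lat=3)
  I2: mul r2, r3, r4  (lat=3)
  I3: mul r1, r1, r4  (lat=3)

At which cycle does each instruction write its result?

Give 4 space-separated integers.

Answer: 4 7 7 7

Derivation:
I0 add r3: issue@1 deps=(None,None) exec_start@1 write@4
I1 mul r2: issue@2 deps=(0,None) exec_start@4 write@7
I2 mul r2: issue@3 deps=(0,None) exec_start@4 write@7
I3 mul r1: issue@4 deps=(None,None) exec_start@4 write@7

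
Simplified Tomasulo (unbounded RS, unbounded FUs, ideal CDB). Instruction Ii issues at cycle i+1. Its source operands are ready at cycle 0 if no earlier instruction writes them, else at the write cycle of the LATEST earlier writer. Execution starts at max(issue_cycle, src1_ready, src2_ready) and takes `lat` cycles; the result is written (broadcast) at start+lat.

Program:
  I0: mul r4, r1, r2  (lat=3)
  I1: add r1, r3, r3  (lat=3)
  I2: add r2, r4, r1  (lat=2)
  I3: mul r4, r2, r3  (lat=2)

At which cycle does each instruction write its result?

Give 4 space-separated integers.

Answer: 4 5 7 9

Derivation:
I0 mul r4: issue@1 deps=(None,None) exec_start@1 write@4
I1 add r1: issue@2 deps=(None,None) exec_start@2 write@5
I2 add r2: issue@3 deps=(0,1) exec_start@5 write@7
I3 mul r4: issue@4 deps=(2,None) exec_start@7 write@9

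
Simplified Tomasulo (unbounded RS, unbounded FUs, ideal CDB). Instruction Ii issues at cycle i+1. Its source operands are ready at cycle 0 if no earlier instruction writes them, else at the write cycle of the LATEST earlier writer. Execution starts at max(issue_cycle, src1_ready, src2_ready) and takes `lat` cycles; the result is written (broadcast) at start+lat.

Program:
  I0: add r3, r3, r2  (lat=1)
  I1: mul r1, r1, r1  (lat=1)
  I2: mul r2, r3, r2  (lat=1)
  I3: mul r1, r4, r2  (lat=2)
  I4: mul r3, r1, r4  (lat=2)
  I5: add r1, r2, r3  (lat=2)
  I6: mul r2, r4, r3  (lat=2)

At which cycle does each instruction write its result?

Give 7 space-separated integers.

I0 add r3: issue@1 deps=(None,None) exec_start@1 write@2
I1 mul r1: issue@2 deps=(None,None) exec_start@2 write@3
I2 mul r2: issue@3 deps=(0,None) exec_start@3 write@4
I3 mul r1: issue@4 deps=(None,2) exec_start@4 write@6
I4 mul r3: issue@5 deps=(3,None) exec_start@6 write@8
I5 add r1: issue@6 deps=(2,4) exec_start@8 write@10
I6 mul r2: issue@7 deps=(None,4) exec_start@8 write@10

Answer: 2 3 4 6 8 10 10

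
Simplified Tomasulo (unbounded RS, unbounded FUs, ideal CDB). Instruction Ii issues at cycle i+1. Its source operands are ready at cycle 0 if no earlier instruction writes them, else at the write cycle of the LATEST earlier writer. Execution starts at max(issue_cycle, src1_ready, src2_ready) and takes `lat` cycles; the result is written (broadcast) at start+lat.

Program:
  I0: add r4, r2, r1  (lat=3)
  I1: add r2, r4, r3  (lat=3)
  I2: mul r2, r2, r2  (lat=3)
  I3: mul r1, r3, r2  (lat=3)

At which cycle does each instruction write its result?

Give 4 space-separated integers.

Answer: 4 7 10 13

Derivation:
I0 add r4: issue@1 deps=(None,None) exec_start@1 write@4
I1 add r2: issue@2 deps=(0,None) exec_start@4 write@7
I2 mul r2: issue@3 deps=(1,1) exec_start@7 write@10
I3 mul r1: issue@4 deps=(None,2) exec_start@10 write@13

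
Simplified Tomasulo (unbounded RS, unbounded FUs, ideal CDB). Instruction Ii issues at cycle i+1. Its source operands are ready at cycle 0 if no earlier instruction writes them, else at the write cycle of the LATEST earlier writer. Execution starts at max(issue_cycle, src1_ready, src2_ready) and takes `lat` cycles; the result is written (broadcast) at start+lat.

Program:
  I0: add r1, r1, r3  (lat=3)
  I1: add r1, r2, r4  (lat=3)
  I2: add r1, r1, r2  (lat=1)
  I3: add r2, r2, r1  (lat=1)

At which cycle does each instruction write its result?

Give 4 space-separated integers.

Answer: 4 5 6 7

Derivation:
I0 add r1: issue@1 deps=(None,None) exec_start@1 write@4
I1 add r1: issue@2 deps=(None,None) exec_start@2 write@5
I2 add r1: issue@3 deps=(1,None) exec_start@5 write@6
I3 add r2: issue@4 deps=(None,2) exec_start@6 write@7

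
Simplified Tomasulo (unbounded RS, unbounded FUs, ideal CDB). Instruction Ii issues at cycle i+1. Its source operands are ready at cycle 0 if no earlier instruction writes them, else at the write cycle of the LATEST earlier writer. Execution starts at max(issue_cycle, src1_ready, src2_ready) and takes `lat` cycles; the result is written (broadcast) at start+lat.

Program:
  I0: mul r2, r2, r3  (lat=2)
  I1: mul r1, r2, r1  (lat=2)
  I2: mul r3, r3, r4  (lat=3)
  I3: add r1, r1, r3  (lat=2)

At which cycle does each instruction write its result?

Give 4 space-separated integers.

Answer: 3 5 6 8

Derivation:
I0 mul r2: issue@1 deps=(None,None) exec_start@1 write@3
I1 mul r1: issue@2 deps=(0,None) exec_start@3 write@5
I2 mul r3: issue@3 deps=(None,None) exec_start@3 write@6
I3 add r1: issue@4 deps=(1,2) exec_start@6 write@8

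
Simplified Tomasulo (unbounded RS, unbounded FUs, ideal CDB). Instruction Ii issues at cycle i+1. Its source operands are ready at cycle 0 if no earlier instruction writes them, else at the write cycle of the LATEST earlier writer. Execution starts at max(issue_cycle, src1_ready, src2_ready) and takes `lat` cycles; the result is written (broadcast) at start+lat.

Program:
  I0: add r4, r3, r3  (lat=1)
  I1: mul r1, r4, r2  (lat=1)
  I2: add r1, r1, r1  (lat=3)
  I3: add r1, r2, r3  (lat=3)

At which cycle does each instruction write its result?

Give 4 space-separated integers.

Answer: 2 3 6 7

Derivation:
I0 add r4: issue@1 deps=(None,None) exec_start@1 write@2
I1 mul r1: issue@2 deps=(0,None) exec_start@2 write@3
I2 add r1: issue@3 deps=(1,1) exec_start@3 write@6
I3 add r1: issue@4 deps=(None,None) exec_start@4 write@7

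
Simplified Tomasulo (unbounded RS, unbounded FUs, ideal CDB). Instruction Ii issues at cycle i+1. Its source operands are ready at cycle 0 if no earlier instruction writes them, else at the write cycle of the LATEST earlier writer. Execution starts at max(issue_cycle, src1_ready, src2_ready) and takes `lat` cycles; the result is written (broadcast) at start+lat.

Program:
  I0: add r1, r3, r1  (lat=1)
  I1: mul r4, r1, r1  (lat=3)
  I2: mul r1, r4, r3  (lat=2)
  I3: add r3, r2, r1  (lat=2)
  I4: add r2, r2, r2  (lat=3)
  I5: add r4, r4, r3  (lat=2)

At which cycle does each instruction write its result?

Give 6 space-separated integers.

I0 add r1: issue@1 deps=(None,None) exec_start@1 write@2
I1 mul r4: issue@2 deps=(0,0) exec_start@2 write@5
I2 mul r1: issue@3 deps=(1,None) exec_start@5 write@7
I3 add r3: issue@4 deps=(None,2) exec_start@7 write@9
I4 add r2: issue@5 deps=(None,None) exec_start@5 write@8
I5 add r4: issue@6 deps=(1,3) exec_start@9 write@11

Answer: 2 5 7 9 8 11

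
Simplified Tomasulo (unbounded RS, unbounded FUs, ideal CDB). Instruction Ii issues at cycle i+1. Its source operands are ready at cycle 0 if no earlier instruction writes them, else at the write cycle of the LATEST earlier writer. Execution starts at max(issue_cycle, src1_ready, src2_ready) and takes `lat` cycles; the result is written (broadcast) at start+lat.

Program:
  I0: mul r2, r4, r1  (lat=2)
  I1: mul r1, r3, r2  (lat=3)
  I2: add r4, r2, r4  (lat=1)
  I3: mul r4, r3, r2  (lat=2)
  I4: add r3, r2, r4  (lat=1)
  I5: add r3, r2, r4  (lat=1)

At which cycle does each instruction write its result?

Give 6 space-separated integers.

Answer: 3 6 4 6 7 7

Derivation:
I0 mul r2: issue@1 deps=(None,None) exec_start@1 write@3
I1 mul r1: issue@2 deps=(None,0) exec_start@3 write@6
I2 add r4: issue@3 deps=(0,None) exec_start@3 write@4
I3 mul r4: issue@4 deps=(None,0) exec_start@4 write@6
I4 add r3: issue@5 deps=(0,3) exec_start@6 write@7
I5 add r3: issue@6 deps=(0,3) exec_start@6 write@7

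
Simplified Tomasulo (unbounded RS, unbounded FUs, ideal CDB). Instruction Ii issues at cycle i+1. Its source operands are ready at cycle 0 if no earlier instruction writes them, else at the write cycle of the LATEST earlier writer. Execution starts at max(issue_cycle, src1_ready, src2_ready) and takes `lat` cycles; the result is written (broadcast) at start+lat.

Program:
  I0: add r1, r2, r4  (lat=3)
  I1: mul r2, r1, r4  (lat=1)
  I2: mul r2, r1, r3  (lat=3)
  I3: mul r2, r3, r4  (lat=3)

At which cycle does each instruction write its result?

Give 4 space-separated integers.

Answer: 4 5 7 7

Derivation:
I0 add r1: issue@1 deps=(None,None) exec_start@1 write@4
I1 mul r2: issue@2 deps=(0,None) exec_start@4 write@5
I2 mul r2: issue@3 deps=(0,None) exec_start@4 write@7
I3 mul r2: issue@4 deps=(None,None) exec_start@4 write@7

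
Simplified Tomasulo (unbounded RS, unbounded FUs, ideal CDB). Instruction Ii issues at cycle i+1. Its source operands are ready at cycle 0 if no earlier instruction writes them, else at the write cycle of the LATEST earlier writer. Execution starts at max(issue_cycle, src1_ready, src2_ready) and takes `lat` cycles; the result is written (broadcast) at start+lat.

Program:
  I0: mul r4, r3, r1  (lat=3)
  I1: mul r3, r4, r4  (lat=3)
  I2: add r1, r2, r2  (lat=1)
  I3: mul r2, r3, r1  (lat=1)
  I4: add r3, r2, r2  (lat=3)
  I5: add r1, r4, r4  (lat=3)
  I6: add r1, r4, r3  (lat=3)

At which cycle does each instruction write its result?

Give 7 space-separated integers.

Answer: 4 7 4 8 11 9 14

Derivation:
I0 mul r4: issue@1 deps=(None,None) exec_start@1 write@4
I1 mul r3: issue@2 deps=(0,0) exec_start@4 write@7
I2 add r1: issue@3 deps=(None,None) exec_start@3 write@4
I3 mul r2: issue@4 deps=(1,2) exec_start@7 write@8
I4 add r3: issue@5 deps=(3,3) exec_start@8 write@11
I5 add r1: issue@6 deps=(0,0) exec_start@6 write@9
I6 add r1: issue@7 deps=(0,4) exec_start@11 write@14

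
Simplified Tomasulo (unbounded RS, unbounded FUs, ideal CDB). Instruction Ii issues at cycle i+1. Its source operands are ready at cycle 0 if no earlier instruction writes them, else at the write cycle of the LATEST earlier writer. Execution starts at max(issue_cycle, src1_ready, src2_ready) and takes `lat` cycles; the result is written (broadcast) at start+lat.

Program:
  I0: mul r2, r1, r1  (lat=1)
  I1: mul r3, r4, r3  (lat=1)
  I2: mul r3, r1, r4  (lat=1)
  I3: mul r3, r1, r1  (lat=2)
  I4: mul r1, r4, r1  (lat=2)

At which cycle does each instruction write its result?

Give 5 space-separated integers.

I0 mul r2: issue@1 deps=(None,None) exec_start@1 write@2
I1 mul r3: issue@2 deps=(None,None) exec_start@2 write@3
I2 mul r3: issue@3 deps=(None,None) exec_start@3 write@4
I3 mul r3: issue@4 deps=(None,None) exec_start@4 write@6
I4 mul r1: issue@5 deps=(None,None) exec_start@5 write@7

Answer: 2 3 4 6 7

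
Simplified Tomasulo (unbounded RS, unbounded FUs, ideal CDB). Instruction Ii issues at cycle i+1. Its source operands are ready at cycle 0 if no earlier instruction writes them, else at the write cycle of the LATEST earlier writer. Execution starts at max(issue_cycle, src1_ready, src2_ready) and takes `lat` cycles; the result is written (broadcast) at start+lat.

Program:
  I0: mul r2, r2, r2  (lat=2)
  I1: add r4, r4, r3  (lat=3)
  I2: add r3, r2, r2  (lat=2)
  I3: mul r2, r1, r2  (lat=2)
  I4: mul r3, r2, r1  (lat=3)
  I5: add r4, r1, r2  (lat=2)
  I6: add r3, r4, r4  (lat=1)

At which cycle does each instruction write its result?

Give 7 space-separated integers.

Answer: 3 5 5 6 9 8 9

Derivation:
I0 mul r2: issue@1 deps=(None,None) exec_start@1 write@3
I1 add r4: issue@2 deps=(None,None) exec_start@2 write@5
I2 add r3: issue@3 deps=(0,0) exec_start@3 write@5
I3 mul r2: issue@4 deps=(None,0) exec_start@4 write@6
I4 mul r3: issue@5 deps=(3,None) exec_start@6 write@9
I5 add r4: issue@6 deps=(None,3) exec_start@6 write@8
I6 add r3: issue@7 deps=(5,5) exec_start@8 write@9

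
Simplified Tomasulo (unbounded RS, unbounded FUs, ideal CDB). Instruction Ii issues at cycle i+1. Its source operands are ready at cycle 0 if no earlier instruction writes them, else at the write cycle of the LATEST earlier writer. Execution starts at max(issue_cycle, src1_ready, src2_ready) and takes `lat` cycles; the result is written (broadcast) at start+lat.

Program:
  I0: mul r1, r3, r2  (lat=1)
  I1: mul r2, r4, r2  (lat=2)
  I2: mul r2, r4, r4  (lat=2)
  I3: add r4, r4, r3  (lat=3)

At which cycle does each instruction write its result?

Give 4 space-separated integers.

I0 mul r1: issue@1 deps=(None,None) exec_start@1 write@2
I1 mul r2: issue@2 deps=(None,None) exec_start@2 write@4
I2 mul r2: issue@3 deps=(None,None) exec_start@3 write@5
I3 add r4: issue@4 deps=(None,None) exec_start@4 write@7

Answer: 2 4 5 7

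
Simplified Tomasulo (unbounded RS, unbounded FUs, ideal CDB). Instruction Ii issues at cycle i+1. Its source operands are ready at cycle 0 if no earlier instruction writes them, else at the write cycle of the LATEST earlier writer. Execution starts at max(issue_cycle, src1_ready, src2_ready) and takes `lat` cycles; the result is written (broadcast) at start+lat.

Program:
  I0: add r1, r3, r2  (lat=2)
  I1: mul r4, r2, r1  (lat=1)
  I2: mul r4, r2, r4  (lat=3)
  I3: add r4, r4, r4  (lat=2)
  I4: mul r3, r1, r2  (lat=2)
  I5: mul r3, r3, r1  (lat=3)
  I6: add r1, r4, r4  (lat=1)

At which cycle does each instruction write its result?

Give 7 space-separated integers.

I0 add r1: issue@1 deps=(None,None) exec_start@1 write@3
I1 mul r4: issue@2 deps=(None,0) exec_start@3 write@4
I2 mul r4: issue@3 deps=(None,1) exec_start@4 write@7
I3 add r4: issue@4 deps=(2,2) exec_start@7 write@9
I4 mul r3: issue@5 deps=(0,None) exec_start@5 write@7
I5 mul r3: issue@6 deps=(4,0) exec_start@7 write@10
I6 add r1: issue@7 deps=(3,3) exec_start@9 write@10

Answer: 3 4 7 9 7 10 10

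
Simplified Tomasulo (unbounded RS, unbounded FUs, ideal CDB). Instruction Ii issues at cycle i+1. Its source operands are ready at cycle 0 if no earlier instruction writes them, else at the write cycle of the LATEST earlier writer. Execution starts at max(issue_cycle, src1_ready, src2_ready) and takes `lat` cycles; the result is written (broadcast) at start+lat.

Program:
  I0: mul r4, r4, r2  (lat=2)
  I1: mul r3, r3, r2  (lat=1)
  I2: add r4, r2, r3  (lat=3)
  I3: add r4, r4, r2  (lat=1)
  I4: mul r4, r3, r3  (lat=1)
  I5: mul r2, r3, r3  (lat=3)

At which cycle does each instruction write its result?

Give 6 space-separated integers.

I0 mul r4: issue@1 deps=(None,None) exec_start@1 write@3
I1 mul r3: issue@2 deps=(None,None) exec_start@2 write@3
I2 add r4: issue@3 deps=(None,1) exec_start@3 write@6
I3 add r4: issue@4 deps=(2,None) exec_start@6 write@7
I4 mul r4: issue@5 deps=(1,1) exec_start@5 write@6
I5 mul r2: issue@6 deps=(1,1) exec_start@6 write@9

Answer: 3 3 6 7 6 9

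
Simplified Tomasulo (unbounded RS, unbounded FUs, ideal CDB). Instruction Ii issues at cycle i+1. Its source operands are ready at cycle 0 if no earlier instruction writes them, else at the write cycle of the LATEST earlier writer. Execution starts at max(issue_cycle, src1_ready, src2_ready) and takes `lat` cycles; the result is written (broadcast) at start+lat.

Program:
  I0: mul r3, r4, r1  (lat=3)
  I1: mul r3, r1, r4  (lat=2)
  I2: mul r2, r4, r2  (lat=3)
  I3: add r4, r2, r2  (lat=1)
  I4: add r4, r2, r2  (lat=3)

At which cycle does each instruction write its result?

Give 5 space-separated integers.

Answer: 4 4 6 7 9

Derivation:
I0 mul r3: issue@1 deps=(None,None) exec_start@1 write@4
I1 mul r3: issue@2 deps=(None,None) exec_start@2 write@4
I2 mul r2: issue@3 deps=(None,None) exec_start@3 write@6
I3 add r4: issue@4 deps=(2,2) exec_start@6 write@7
I4 add r4: issue@5 deps=(2,2) exec_start@6 write@9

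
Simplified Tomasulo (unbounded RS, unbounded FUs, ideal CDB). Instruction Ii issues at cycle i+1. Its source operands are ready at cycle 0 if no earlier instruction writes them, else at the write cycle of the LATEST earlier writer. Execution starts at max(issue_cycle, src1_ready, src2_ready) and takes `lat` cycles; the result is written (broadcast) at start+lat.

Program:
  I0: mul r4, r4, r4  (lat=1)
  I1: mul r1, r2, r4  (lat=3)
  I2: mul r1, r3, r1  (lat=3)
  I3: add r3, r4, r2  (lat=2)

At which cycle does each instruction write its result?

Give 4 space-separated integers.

I0 mul r4: issue@1 deps=(None,None) exec_start@1 write@2
I1 mul r1: issue@2 deps=(None,0) exec_start@2 write@5
I2 mul r1: issue@3 deps=(None,1) exec_start@5 write@8
I3 add r3: issue@4 deps=(0,None) exec_start@4 write@6

Answer: 2 5 8 6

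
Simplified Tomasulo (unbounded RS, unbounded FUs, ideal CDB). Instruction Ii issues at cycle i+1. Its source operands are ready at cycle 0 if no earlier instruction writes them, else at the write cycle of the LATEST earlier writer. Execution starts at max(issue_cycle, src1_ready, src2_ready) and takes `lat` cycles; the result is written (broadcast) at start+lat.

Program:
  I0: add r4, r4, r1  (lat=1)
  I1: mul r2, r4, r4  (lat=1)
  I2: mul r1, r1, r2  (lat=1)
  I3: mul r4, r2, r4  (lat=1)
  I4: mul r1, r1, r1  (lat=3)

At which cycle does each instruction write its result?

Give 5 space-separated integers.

Answer: 2 3 4 5 8

Derivation:
I0 add r4: issue@1 deps=(None,None) exec_start@1 write@2
I1 mul r2: issue@2 deps=(0,0) exec_start@2 write@3
I2 mul r1: issue@3 deps=(None,1) exec_start@3 write@4
I3 mul r4: issue@4 deps=(1,0) exec_start@4 write@5
I4 mul r1: issue@5 deps=(2,2) exec_start@5 write@8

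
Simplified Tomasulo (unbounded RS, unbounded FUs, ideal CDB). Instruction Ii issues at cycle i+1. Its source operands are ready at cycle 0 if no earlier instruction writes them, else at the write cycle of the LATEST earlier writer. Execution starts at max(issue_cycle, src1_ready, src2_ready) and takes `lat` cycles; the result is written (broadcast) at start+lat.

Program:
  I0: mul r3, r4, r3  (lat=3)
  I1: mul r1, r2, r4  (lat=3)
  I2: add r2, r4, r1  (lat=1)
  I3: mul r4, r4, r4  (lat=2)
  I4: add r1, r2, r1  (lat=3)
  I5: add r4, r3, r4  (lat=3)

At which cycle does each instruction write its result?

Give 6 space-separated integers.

I0 mul r3: issue@1 deps=(None,None) exec_start@1 write@4
I1 mul r1: issue@2 deps=(None,None) exec_start@2 write@5
I2 add r2: issue@3 deps=(None,1) exec_start@5 write@6
I3 mul r4: issue@4 deps=(None,None) exec_start@4 write@6
I4 add r1: issue@5 deps=(2,1) exec_start@6 write@9
I5 add r4: issue@6 deps=(0,3) exec_start@6 write@9

Answer: 4 5 6 6 9 9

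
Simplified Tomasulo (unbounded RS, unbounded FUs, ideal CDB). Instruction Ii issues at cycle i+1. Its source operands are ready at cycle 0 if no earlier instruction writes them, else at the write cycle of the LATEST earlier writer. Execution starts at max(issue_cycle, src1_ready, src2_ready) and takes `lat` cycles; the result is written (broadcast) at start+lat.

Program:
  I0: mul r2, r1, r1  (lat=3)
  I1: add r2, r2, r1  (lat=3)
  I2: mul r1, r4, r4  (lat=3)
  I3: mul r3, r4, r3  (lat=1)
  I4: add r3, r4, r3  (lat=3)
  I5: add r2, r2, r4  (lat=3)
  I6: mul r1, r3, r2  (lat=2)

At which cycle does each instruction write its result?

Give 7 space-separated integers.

Answer: 4 7 6 5 8 10 12

Derivation:
I0 mul r2: issue@1 deps=(None,None) exec_start@1 write@4
I1 add r2: issue@2 deps=(0,None) exec_start@4 write@7
I2 mul r1: issue@3 deps=(None,None) exec_start@3 write@6
I3 mul r3: issue@4 deps=(None,None) exec_start@4 write@5
I4 add r3: issue@5 deps=(None,3) exec_start@5 write@8
I5 add r2: issue@6 deps=(1,None) exec_start@7 write@10
I6 mul r1: issue@7 deps=(4,5) exec_start@10 write@12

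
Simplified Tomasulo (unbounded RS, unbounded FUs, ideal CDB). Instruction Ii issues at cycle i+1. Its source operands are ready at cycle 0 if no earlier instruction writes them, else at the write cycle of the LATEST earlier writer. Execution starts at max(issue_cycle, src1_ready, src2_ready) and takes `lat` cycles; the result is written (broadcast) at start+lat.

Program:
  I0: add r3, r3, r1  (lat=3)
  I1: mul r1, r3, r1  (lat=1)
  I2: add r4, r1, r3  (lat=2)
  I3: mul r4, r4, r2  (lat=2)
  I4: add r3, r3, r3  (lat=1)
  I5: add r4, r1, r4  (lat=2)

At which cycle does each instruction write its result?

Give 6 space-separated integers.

Answer: 4 5 7 9 6 11

Derivation:
I0 add r3: issue@1 deps=(None,None) exec_start@1 write@4
I1 mul r1: issue@2 deps=(0,None) exec_start@4 write@5
I2 add r4: issue@3 deps=(1,0) exec_start@5 write@7
I3 mul r4: issue@4 deps=(2,None) exec_start@7 write@9
I4 add r3: issue@5 deps=(0,0) exec_start@5 write@6
I5 add r4: issue@6 deps=(1,3) exec_start@9 write@11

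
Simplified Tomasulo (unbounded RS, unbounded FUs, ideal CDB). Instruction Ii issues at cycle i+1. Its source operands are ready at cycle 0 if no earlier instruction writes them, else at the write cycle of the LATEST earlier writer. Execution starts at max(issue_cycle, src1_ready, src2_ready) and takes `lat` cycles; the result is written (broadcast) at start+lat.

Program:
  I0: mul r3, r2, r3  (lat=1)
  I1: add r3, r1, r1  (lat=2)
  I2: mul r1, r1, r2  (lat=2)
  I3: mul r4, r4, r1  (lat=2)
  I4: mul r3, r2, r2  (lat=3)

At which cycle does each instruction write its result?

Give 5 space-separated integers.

Answer: 2 4 5 7 8

Derivation:
I0 mul r3: issue@1 deps=(None,None) exec_start@1 write@2
I1 add r3: issue@2 deps=(None,None) exec_start@2 write@4
I2 mul r1: issue@3 deps=(None,None) exec_start@3 write@5
I3 mul r4: issue@4 deps=(None,2) exec_start@5 write@7
I4 mul r3: issue@5 deps=(None,None) exec_start@5 write@8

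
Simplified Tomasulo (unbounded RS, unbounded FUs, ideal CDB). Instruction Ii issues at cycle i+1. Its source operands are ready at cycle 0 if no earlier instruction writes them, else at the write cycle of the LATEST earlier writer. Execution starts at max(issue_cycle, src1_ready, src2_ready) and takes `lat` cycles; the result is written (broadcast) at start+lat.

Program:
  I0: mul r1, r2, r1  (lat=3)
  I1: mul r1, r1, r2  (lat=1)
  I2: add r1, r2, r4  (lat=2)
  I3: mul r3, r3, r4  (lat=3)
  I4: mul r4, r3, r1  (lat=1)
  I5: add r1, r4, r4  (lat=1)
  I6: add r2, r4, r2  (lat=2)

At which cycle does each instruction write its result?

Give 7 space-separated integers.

Answer: 4 5 5 7 8 9 10

Derivation:
I0 mul r1: issue@1 deps=(None,None) exec_start@1 write@4
I1 mul r1: issue@2 deps=(0,None) exec_start@4 write@5
I2 add r1: issue@3 deps=(None,None) exec_start@3 write@5
I3 mul r3: issue@4 deps=(None,None) exec_start@4 write@7
I4 mul r4: issue@5 deps=(3,2) exec_start@7 write@8
I5 add r1: issue@6 deps=(4,4) exec_start@8 write@9
I6 add r2: issue@7 deps=(4,None) exec_start@8 write@10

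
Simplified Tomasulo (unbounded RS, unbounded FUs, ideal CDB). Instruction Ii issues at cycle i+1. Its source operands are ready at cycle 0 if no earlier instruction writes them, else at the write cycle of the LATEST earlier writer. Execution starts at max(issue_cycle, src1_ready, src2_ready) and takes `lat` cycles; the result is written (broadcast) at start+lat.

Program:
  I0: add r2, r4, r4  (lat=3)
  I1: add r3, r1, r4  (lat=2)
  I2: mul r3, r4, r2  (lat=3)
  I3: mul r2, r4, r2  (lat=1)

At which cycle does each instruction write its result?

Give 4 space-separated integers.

Answer: 4 4 7 5

Derivation:
I0 add r2: issue@1 deps=(None,None) exec_start@1 write@4
I1 add r3: issue@2 deps=(None,None) exec_start@2 write@4
I2 mul r3: issue@3 deps=(None,0) exec_start@4 write@7
I3 mul r2: issue@4 deps=(None,0) exec_start@4 write@5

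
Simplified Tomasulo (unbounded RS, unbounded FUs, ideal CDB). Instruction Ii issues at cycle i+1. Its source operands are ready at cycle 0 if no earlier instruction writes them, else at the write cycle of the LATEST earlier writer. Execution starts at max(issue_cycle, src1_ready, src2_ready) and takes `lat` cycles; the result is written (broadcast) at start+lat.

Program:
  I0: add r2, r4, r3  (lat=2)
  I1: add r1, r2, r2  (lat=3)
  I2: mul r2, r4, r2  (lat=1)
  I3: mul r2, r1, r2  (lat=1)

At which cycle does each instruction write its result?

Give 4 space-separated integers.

Answer: 3 6 4 7

Derivation:
I0 add r2: issue@1 deps=(None,None) exec_start@1 write@3
I1 add r1: issue@2 deps=(0,0) exec_start@3 write@6
I2 mul r2: issue@3 deps=(None,0) exec_start@3 write@4
I3 mul r2: issue@4 deps=(1,2) exec_start@6 write@7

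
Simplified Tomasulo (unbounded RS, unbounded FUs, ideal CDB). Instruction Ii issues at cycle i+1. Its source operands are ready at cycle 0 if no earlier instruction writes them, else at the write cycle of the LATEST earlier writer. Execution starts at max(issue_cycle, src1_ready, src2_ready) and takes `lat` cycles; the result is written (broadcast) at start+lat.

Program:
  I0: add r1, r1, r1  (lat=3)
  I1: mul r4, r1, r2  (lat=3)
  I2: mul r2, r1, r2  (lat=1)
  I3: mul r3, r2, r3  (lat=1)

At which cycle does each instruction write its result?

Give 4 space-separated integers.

Answer: 4 7 5 6

Derivation:
I0 add r1: issue@1 deps=(None,None) exec_start@1 write@4
I1 mul r4: issue@2 deps=(0,None) exec_start@4 write@7
I2 mul r2: issue@3 deps=(0,None) exec_start@4 write@5
I3 mul r3: issue@4 deps=(2,None) exec_start@5 write@6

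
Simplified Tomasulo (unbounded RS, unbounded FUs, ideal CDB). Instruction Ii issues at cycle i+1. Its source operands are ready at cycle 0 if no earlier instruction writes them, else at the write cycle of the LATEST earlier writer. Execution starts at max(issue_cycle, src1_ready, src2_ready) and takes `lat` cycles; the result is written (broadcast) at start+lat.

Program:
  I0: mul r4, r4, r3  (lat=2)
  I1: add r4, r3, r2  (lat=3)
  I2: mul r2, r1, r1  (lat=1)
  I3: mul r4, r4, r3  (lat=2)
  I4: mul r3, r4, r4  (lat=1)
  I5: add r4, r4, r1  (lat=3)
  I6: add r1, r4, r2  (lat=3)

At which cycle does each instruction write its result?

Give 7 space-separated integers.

Answer: 3 5 4 7 8 10 13

Derivation:
I0 mul r4: issue@1 deps=(None,None) exec_start@1 write@3
I1 add r4: issue@2 deps=(None,None) exec_start@2 write@5
I2 mul r2: issue@3 deps=(None,None) exec_start@3 write@4
I3 mul r4: issue@4 deps=(1,None) exec_start@5 write@7
I4 mul r3: issue@5 deps=(3,3) exec_start@7 write@8
I5 add r4: issue@6 deps=(3,None) exec_start@7 write@10
I6 add r1: issue@7 deps=(5,2) exec_start@10 write@13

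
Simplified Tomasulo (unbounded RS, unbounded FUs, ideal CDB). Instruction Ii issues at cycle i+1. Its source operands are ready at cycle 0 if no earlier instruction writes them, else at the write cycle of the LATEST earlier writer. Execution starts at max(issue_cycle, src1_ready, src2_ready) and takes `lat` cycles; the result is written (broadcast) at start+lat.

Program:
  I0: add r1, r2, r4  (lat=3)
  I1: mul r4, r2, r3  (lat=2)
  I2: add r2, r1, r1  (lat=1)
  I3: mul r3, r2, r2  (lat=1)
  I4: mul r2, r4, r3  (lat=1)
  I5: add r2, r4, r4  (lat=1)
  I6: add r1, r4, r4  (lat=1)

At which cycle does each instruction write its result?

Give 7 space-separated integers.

Answer: 4 4 5 6 7 7 8

Derivation:
I0 add r1: issue@1 deps=(None,None) exec_start@1 write@4
I1 mul r4: issue@2 deps=(None,None) exec_start@2 write@4
I2 add r2: issue@3 deps=(0,0) exec_start@4 write@5
I3 mul r3: issue@4 deps=(2,2) exec_start@5 write@6
I4 mul r2: issue@5 deps=(1,3) exec_start@6 write@7
I5 add r2: issue@6 deps=(1,1) exec_start@6 write@7
I6 add r1: issue@7 deps=(1,1) exec_start@7 write@8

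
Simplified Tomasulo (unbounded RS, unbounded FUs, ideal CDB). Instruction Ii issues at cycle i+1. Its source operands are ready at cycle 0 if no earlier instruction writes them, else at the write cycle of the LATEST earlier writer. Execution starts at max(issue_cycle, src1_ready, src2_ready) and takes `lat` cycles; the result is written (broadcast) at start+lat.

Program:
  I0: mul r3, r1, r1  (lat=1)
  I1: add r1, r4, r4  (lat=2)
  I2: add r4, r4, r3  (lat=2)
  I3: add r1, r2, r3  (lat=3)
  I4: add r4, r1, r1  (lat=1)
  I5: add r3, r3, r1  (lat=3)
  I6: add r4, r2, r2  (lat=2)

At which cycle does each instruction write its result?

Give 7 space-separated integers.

Answer: 2 4 5 7 8 10 9

Derivation:
I0 mul r3: issue@1 deps=(None,None) exec_start@1 write@2
I1 add r1: issue@2 deps=(None,None) exec_start@2 write@4
I2 add r4: issue@3 deps=(None,0) exec_start@3 write@5
I3 add r1: issue@4 deps=(None,0) exec_start@4 write@7
I4 add r4: issue@5 deps=(3,3) exec_start@7 write@8
I5 add r3: issue@6 deps=(0,3) exec_start@7 write@10
I6 add r4: issue@7 deps=(None,None) exec_start@7 write@9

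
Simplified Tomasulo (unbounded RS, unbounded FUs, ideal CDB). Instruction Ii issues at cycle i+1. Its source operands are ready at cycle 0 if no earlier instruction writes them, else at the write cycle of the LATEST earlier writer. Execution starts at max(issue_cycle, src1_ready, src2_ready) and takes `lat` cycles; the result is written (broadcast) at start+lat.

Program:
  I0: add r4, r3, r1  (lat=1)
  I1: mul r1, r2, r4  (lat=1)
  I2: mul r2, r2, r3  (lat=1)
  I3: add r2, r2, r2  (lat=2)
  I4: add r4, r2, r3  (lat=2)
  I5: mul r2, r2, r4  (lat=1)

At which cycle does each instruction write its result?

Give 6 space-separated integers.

I0 add r4: issue@1 deps=(None,None) exec_start@1 write@2
I1 mul r1: issue@2 deps=(None,0) exec_start@2 write@3
I2 mul r2: issue@3 deps=(None,None) exec_start@3 write@4
I3 add r2: issue@4 deps=(2,2) exec_start@4 write@6
I4 add r4: issue@5 deps=(3,None) exec_start@6 write@8
I5 mul r2: issue@6 deps=(3,4) exec_start@8 write@9

Answer: 2 3 4 6 8 9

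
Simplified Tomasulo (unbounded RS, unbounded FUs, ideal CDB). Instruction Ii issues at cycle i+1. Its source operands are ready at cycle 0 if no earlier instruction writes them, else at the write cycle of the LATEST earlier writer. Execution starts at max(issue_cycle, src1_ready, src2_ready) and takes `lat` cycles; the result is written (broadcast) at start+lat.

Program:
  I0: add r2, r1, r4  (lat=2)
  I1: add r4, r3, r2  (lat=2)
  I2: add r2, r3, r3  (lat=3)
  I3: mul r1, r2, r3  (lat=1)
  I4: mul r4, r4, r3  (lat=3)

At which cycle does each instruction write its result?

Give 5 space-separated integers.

Answer: 3 5 6 7 8

Derivation:
I0 add r2: issue@1 deps=(None,None) exec_start@1 write@3
I1 add r4: issue@2 deps=(None,0) exec_start@3 write@5
I2 add r2: issue@3 deps=(None,None) exec_start@3 write@6
I3 mul r1: issue@4 deps=(2,None) exec_start@6 write@7
I4 mul r4: issue@5 deps=(1,None) exec_start@5 write@8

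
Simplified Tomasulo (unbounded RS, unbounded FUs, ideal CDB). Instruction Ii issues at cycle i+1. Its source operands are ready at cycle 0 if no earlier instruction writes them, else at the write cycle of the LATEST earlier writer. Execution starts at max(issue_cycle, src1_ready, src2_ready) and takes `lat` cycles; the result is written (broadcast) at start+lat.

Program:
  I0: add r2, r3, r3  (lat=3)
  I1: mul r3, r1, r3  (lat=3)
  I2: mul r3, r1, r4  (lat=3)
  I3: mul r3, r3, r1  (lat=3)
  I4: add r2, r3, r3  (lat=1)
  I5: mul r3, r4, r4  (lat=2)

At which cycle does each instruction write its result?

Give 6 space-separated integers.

Answer: 4 5 6 9 10 8

Derivation:
I0 add r2: issue@1 deps=(None,None) exec_start@1 write@4
I1 mul r3: issue@2 deps=(None,None) exec_start@2 write@5
I2 mul r3: issue@3 deps=(None,None) exec_start@3 write@6
I3 mul r3: issue@4 deps=(2,None) exec_start@6 write@9
I4 add r2: issue@5 deps=(3,3) exec_start@9 write@10
I5 mul r3: issue@6 deps=(None,None) exec_start@6 write@8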